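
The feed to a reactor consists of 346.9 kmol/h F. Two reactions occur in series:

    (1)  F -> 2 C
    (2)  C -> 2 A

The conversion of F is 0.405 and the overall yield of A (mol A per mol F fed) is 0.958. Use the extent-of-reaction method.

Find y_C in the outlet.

0.176

Conversion of F: F consumed = 1ξ₁ = 0.405 × 346.9 → ξ₁ = 140.5 kmol/h.
Yield of A: 2ξ₂ / 346.9 = 0.958 → ξ₂ = 166.2 kmol/h.
Outlet amounts (n = n₀ + Σ ν·ξ):
  F: 346.9 − 1(140.5) = 206.4
  C: 0 + 2(140.5) − 1(166.2) = 114.8
  A: 0 + 2(166.2) = 332.3
Total out = 653.6 kmol/h; y_C = 114.8 / 653.6 = 0.1757.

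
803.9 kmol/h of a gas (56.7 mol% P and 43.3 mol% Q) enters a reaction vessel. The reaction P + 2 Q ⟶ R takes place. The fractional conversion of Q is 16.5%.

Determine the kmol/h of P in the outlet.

427 kmol/h

Q reacted = 0.165 × 348.1 = 57.43 kmol/h; ν_Q = −2, so ξ = 57.43/2 = 28.72 kmol/h.
Outlet amounts (n = n₀ + ν ξ):
  P: 455.8 − 1(28.72) = 427.1
  Q: 348.1 − 2(28.72) = 290.7
  R: 0 + 1(28.72) = 28.72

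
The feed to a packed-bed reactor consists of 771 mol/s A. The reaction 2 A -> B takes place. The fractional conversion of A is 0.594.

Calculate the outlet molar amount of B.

A reacted = 0.594 × 771 = 458 mol/s; ν_A = −2, so ξ = 458/2 = 229 mol/s.
Outlet amounts (n = n₀ + ν ξ):
  A: 771 − 2(229) = 313
  B: 0 + 1(229) = 229

229 mol/s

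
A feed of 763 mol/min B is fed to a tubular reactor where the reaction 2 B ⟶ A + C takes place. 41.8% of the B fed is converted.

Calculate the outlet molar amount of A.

B reacted = 0.418 × 763 = 318.9 mol/min; ν_B = −2, so ξ = 318.9/2 = 159.5 mol/min.
Outlet amounts (n = n₀ + ν ξ):
  B: 763 − 2(159.5) = 444.1
  A: 0 + 1(159.5) = 159.5
  C: 0 + 1(159.5) = 159.5

159 mol/min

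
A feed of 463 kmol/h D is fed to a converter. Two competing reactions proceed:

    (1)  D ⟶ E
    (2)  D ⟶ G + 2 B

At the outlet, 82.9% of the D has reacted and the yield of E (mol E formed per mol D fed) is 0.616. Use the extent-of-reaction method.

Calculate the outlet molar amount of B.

197 kmol/h

Yield of E: 1ξ₁ / 463 = 0.616 → ξ₁ = 285.2 kmol/h.
Conversion of D: 1ξ₁ + 1ξ₂ = 0.829 × 463 = 383.8 → ξ₂ = 98.62 kmol/h.
Outlet amounts (n = n₀ + Σ ν·ξ):
  D: 463 − 1(285.2) − 1(98.62) = 79.17
  E: 0 + 1(285.2) = 285.2
  G: 0 + 1(98.62) = 98.62
  B: 0 + 2(98.62) = 197.2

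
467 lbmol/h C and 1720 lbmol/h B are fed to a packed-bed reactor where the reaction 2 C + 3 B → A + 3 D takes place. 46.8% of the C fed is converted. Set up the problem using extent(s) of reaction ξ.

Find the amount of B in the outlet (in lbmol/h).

C reacted = 0.468 × 467 = 218.6 lbmol/h; ν_C = −2, so ξ = 218.6/2 = 109.3 lbmol/h.
Outlet amounts (n = n₀ + ν ξ):
  C: 467 − 2(109.3) = 248.4
  B: 1720 − 3(109.3) = 1392
  A: 0 + 1(109.3) = 109.3
  D: 0 + 3(109.3) = 327.8

1390 lbmol/h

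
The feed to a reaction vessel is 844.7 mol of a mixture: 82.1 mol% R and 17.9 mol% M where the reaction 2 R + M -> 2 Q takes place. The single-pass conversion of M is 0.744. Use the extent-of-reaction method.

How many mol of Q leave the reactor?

225 mol

M reacted = 0.744 × 151.2 = 112.5 mol; ν_M = −1, so ξ = 112.5/1 = 112.5 mol.
Outlet amounts (n = n₀ + ν ξ):
  R: 693.5 − 2(112.5) = 468.5
  M: 151.2 − 1(112.5) = 38.71
  Q: 0 + 2(112.5) = 225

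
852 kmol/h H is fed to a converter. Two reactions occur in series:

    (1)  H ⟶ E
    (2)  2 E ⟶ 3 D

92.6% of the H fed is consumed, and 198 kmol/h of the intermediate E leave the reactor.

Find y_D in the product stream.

0.773

Conversion of H: H consumed = 1ξ₁ = 0.926 × 852 → ξ₁ = 789 kmol/h.
E balance: n_E = 0 + 1ξ₁ − 2ξ₂ = 198 → ξ₂ = (1·789 − 198)/2 = 295.5 kmol/h.
Outlet amounts (n = n₀ + Σ ν·ξ):
  H: 852 − 1(789) = 63.05
  E: 0 + 1(789) − 2(295.5) = 198
  D: 0 + 3(295.5) = 886.4
Total out = 1147 kmol/h; y_D = 886.4 / 1147 = 0.7725.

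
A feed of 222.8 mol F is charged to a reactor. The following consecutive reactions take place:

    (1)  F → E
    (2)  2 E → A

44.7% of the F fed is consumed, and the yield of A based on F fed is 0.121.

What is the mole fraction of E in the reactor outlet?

Conversion of F: F consumed = 1ξ₁ = 0.447 × 222.8 → ξ₁ = 99.59 mol.
Yield of A: 1ξ₂ / 222.8 = 0.121 → ξ₂ = 26.96 mol.
Outlet amounts (n = n₀ + Σ ν·ξ):
  F: 222.8 − 1(99.59) = 123.2
  E: 0 + 1(99.59) − 2(26.96) = 45.67
  A: 0 + 1(26.96) = 26.96
Total out = 195.8 mol; y_E = 45.67 / 195.8 = 0.2332.

0.233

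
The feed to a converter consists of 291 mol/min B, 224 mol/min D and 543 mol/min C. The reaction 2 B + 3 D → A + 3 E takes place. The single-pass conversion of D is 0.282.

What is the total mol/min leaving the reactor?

1040 mol/min

D reacted = 0.282 × 224 = 63.17 mol/min; ν_D = −3, so ξ = 63.17/3 = 21.06 mol/min.
Outlet amounts (n = n₀ + ν ξ):
  B: 291 − 2(21.06) = 248.9
  D: 224 − 3(21.06) = 160.8
  A: 0 + 1(21.06) = 21.06
  E: 0 + 3(21.06) = 63.17
  C: 543 (inert)
Total out = 248.9 + 160.8 + 21.06 + 63.17 + 543 = 1037 mol/min.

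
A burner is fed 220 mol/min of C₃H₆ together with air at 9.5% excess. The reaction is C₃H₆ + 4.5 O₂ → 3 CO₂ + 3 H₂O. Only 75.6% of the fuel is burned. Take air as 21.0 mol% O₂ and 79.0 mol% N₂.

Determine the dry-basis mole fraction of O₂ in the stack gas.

Stoichiometric O₂ = 4.5 × 220 = 990 mol/min; O₂ fed = 990 × 1.095 = 1084 mol/min.
N₂ fed = 1084 × 79/21 = 4078 mol/min.
Fuel reacted = 0.756 × 220 → ξ = 166.3 mol/min.
Outlet (n = n₀ + ν ξ):
  C₃H₆: 220 − 1(166.3) = 53.68
  O₂: 1084 − 4.5(166.3) = 335.6
  N₂: 4078 (inert)
  CO₂: 0 + 3(166.3) = 499
  H₂O: 0 + 3(166.3) = 499
Dry total = 4966 mol/min; y_O₂ (dry) = 335.6 / 4966 = 0.06758.

0.0676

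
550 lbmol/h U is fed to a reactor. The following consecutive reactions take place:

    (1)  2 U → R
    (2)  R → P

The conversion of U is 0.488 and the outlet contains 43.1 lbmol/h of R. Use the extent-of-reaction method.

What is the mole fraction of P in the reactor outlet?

0.219

Conversion of U: U consumed = 2ξ₁ = 0.488 × 550 → ξ₁ = 134.2 lbmol/h.
R balance: n_R = 0 + 1ξ₁ − 1ξ₂ = 43.1 → ξ₂ = (1·134.2 − 43.1)/1 = 91.1 lbmol/h.
Outlet amounts (n = n₀ + Σ ν·ξ):
  U: 550 − 2(134.2) = 281.6
  R: 0 + 1(134.2) − 1(91.1) = 43.1
  P: 0 + 1(91.1) = 91.1
Total out = 415.8 lbmol/h; y_P = 91.1 / 415.8 = 0.2191.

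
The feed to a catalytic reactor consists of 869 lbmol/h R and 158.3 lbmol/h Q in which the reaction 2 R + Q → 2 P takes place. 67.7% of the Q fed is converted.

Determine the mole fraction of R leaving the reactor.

0.711

Q reacted = 0.677 × 158.3 = 107.2 lbmol/h; ν_Q = −1, so ξ = 107.2/1 = 107.2 lbmol/h.
Outlet amounts (n = n₀ + ν ξ):
  R: 869 − 2(107.2) = 654.7
  Q: 158.3 − 1(107.2) = 51.13
  P: 0 + 2(107.2) = 214.3
Total out = 920.1 lbmol/h; y_R = 654.7 / 920.1 = 0.7115.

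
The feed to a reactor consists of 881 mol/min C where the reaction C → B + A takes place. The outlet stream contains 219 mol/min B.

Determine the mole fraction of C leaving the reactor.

0.602

For B: n = n₀ + 1ξ → 219 = 0 + 1ξ, giving ξ = 219 mol/min.
Outlet amounts (n = n₀ + ν ξ):
  C: 881 − 1(219) = 662
  B: 0 + 1(219) = 219
  A: 0 + 1(219) = 219
Total out = 1100 mol/min; y_C = 662 / 1100 = 0.6018.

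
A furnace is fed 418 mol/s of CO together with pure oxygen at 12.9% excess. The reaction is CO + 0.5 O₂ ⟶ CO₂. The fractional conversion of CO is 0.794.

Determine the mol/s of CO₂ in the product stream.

332 mol/s

Stoichiometric O₂ = 0.5 × 418 = 209 mol/s; O₂ fed = 209 × 1.129 = 236 mol/s.
Fuel reacted = 0.794 × 418 → ξ = 331.9 mol/s.
Outlet (n = n₀ + ν ξ):
  CO: 418 − 1(331.9) = 86.11
  O₂: 236 − 0.5(331.9) = 70.02
  CO₂: 0 + 1(331.9) = 331.9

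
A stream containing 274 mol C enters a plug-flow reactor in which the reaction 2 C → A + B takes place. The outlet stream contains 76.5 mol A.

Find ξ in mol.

For A: n = n₀ + 1ξ → 76.5 = 0 + 1ξ, giving ξ = 76.5 mol.
Outlet amounts (n = n₀ + ν ξ):
  C: 274 − 2(76.5) = 121
  A: 0 + 1(76.5) = 76.5
  B: 0 + 1(76.5) = 76.5

ξ = 76.5 mol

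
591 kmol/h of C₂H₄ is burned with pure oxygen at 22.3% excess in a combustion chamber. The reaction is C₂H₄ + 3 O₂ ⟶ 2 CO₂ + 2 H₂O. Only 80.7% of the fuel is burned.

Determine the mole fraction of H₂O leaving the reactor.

0.346

Stoichiometric O₂ = 3 × 591 = 1773 kmol/h; O₂ fed = 1773 × 1.223 = 2168 kmol/h.
Fuel reacted = 0.807 × 591 → ξ = 476.9 kmol/h.
Outlet (n = n₀ + ν ξ):
  C₂H₄: 591 − 1(476.9) = 114.1
  O₂: 2168 − 3(476.9) = 737.6
  CO₂: 0 + 2(476.9) = 953.9
  H₂O: 0 + 2(476.9) = 953.9
Total out = 2759 kmol/h; y_H₂O = 953.9 / 2759 = 0.3457.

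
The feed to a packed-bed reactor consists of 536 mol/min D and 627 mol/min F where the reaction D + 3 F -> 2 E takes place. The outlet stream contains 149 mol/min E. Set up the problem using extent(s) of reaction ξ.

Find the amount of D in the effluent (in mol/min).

For E: n = n₀ + 2ξ → 149 = 0 + 2ξ, giving ξ = 74.5 mol/min.
Outlet amounts (n = n₀ + ν ξ):
  D: 536 − 1(74.5) = 461.5
  F: 627 − 3(74.5) = 403.5
  E: 0 + 2(74.5) = 149

462 mol/min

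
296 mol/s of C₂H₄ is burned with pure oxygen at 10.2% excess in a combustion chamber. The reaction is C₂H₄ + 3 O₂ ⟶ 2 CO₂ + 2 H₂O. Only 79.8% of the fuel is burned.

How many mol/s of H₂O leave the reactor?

Stoichiometric O₂ = 3 × 296 = 888 mol/s; O₂ fed = 888 × 1.102 = 978.6 mol/s.
Fuel reacted = 0.798 × 296 → ξ = 236.2 mol/s.
Outlet (n = n₀ + ν ξ):
  C₂H₄: 296 − 1(236.2) = 59.79
  O₂: 978.6 − 3(236.2) = 270
  CO₂: 0 + 2(236.2) = 472.4
  H₂O: 0 + 2(236.2) = 472.4

472 mol/s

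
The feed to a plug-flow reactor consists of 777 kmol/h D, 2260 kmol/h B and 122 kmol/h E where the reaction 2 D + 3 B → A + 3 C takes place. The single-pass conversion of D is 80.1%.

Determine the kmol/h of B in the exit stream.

1330 kmol/h

D reacted = 0.801 × 777 = 622.4 kmol/h; ν_D = −2, so ξ = 622.4/2 = 311.2 kmol/h.
Outlet amounts (n = n₀ + ν ξ):
  D: 777 − 2(311.2) = 154.6
  B: 2260 − 3(311.2) = 1326
  A: 0 + 1(311.2) = 311.2
  C: 0 + 3(311.2) = 933.6
  E: 122 (inert)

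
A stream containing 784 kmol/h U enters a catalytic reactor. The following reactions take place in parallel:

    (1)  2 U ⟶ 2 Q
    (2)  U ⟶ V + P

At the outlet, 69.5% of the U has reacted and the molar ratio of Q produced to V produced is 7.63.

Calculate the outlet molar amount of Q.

Conversion of U: U consumed = 0.695 × 784 = 544.9 kmol/h = 2ξ₁ + 1ξ₂.
Selectivity: 2ξ₁ / (1ξ₂) = 7.63 → ξ₁ = 3.815 ξ₂.
Substitute: (2·3.815 + 1) ξ₂ = 544.9 → ξ₂ = 63.14 kmol/h, ξ₁ = 240.9 kmol/h.
Outlet amounts (n = n₀ + Σ ν·ξ):
  U: 784 − 2(240.9) − 1(63.14) = 239.1
  Q: 0 + 2(240.9) = 481.7
  V: 0 + 1(63.14) = 63.14
  P: 0 + 1(63.14) = 63.14

482 kmol/h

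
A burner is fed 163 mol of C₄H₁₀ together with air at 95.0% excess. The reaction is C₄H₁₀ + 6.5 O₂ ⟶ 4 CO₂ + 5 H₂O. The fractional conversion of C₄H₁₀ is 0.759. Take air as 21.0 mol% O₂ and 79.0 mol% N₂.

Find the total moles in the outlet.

Stoichiometric O₂ = 6.5 × 163 = 1060 mol; O₂ fed = 1060 × 1.950 = 2066 mol.
N₂ fed = 2066 × 79/21 = 7772 mol.
Fuel reacted = 0.759 × 163 → ξ = 123.7 mol.
Outlet (n = n₀ + ν ξ):
  C₄H₁₀: 163 − 1(123.7) = 39.28
  O₂: 2066 − 6.5(123.7) = 1262
  N₂: 7772 (inert)
  CO₂: 0 + 4(123.7) = 494.9
  H₂O: 0 + 5(123.7) = 618.6
Total out = 39.28 + 1262 + 7772 + 494.9 + 618.6 = 10190 mol.

10200 mol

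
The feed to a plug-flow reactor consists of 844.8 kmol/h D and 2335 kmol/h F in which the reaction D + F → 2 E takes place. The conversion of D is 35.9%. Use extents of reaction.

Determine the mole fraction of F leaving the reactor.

D reacted = 0.359 × 844.8 = 303.3 kmol/h; ν_D = −1, so ξ = 303.3/1 = 303.3 kmol/h.
Outlet amounts (n = n₀ + ν ξ):
  D: 844.8 − 1(303.3) = 541.5
  F: 2335 − 1(303.3) = 2032
  E: 0 + 2(303.3) = 606.6
Total out = 3180 kmol/h; y_F = 2032 / 3180 = 0.6389.

0.639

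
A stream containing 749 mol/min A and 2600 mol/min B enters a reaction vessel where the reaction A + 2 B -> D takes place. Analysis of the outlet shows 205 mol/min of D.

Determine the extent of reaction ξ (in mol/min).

For D: n = n₀ + 1ξ → 205 = 0 + 1ξ, giving ξ = 205 mol/min.
Outlet amounts (n = n₀ + ν ξ):
  A: 749 − 1(205) = 544
  B: 2600 − 2(205) = 2190
  D: 0 + 1(205) = 205

ξ = 205 mol/min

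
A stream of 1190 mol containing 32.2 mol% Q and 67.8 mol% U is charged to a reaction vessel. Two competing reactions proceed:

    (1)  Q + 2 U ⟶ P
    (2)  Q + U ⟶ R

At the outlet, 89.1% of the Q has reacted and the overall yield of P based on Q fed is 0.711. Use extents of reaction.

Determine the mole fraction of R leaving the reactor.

Yield of P: 1ξ₁ / 383.2 = 0.711 → ξ₁ = 272.4 mol.
Conversion of Q: 1ξ₁ + 1ξ₂ = 0.891 × 383.2 = 341.4 → ξ₂ = 68.97 mol.
Outlet amounts (n = n₀ + Σ ν·ξ):
  Q: 383.2 − 1(272.4) − 1(68.97) = 41.77
  U: 806.8 − 2(272.4) − 1(68.97) = 193
  P: 0 + 1(272.4) = 272.4
  R: 0 + 1(68.97) = 68.97
Total out = 576.1 mol; y_R = 68.97 / 576.1 = 0.1197.

0.12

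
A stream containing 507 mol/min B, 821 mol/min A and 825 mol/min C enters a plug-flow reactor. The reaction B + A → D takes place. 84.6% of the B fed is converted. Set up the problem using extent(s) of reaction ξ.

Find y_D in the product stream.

0.249

B reacted = 0.846 × 507 = 428.9 mol/min; ν_B = −1, so ξ = 428.9/1 = 428.9 mol/min.
Outlet amounts (n = n₀ + ν ξ):
  B: 507 − 1(428.9) = 78.08
  A: 821 − 1(428.9) = 392.1
  D: 0 + 1(428.9) = 428.9
  C: 825 (inert)
Total out = 1724 mol/min; y_D = 428.9 / 1724 = 0.2488.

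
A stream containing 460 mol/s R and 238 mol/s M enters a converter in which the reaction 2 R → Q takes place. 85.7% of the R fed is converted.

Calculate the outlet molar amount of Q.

R reacted = 0.857 × 460 = 394.2 mol/s; ν_R = −2, so ξ = 394.2/2 = 197.1 mol/s.
Outlet amounts (n = n₀ + ν ξ):
  R: 460 − 2(197.1) = 65.78
  Q: 0 + 1(197.1) = 197.1
  M: 238 (inert)

197 mol/s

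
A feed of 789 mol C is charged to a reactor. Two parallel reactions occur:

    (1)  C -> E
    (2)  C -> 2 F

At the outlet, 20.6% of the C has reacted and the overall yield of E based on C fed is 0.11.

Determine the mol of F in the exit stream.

Yield of E: 1ξ₁ / 789 = 0.11 → ξ₁ = 86.79 mol.
Conversion of C: 1ξ₁ + 1ξ₂ = 0.206 × 789 = 162.5 → ξ₂ = 75.74 mol.
Outlet amounts (n = n₀ + Σ ν·ξ):
  C: 789 − 1(86.79) − 1(75.74) = 626.5
  E: 0 + 1(86.79) = 86.79
  F: 0 + 2(75.74) = 151.5

151 mol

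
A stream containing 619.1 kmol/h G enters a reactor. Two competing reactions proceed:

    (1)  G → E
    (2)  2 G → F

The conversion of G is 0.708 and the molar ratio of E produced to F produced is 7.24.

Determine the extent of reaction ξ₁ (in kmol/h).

ξ₁ = 343 kmol/h

Conversion of G: G consumed = 0.708 × 619.1 = 438.3 kmol/h = 1ξ₁ + 2ξ₂.
Selectivity: 1ξ₁ / (1ξ₂) = 7.24 → ξ₁ = 7.24 ξ₂.
Substitute: (1·7.24 + 2) ξ₂ = 438.3 → ξ₂ = 47.44 kmol/h, ξ₁ = 343.4 kmol/h.
Outlet amounts (n = n₀ + Σ ν·ξ):
  G: 619.1 − 1(343.4) − 2(47.44) = 180.8
  E: 0 + 1(343.4) = 343.4
  F: 0 + 1(47.44) = 47.44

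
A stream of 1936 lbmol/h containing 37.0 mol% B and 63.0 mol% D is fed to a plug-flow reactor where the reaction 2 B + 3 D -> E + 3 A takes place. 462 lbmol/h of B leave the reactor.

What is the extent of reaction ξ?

For B: n = n₀ − 2ξ → 462 = 716.3 − 2ξ, giving ξ = 127.2 lbmol/h.
Outlet amounts (n = n₀ + ν ξ):
  B: 716.3 − 2(127.2) = 462
  D: 1220 − 3(127.2) = 838.2
  E: 0 + 1(127.2) = 127.2
  A: 0 + 3(127.2) = 381.5

ξ = 127 lbmol/h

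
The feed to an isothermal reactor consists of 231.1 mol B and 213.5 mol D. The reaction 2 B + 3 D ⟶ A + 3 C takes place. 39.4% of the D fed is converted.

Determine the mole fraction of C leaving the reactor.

D reacted = 0.394 × 213.5 = 84.12 mol; ν_D = −3, so ξ = 84.12/3 = 28.04 mol.
Outlet amounts (n = n₀ + ν ξ):
  B: 231.1 − 2(28.04) = 175
  D: 213.5 − 3(28.04) = 129.4
  A: 0 + 1(28.04) = 28.04
  C: 0 + 3(28.04) = 84.12
Total out = 416.6 mol; y_C = 84.12 / 416.6 = 0.2019.

0.202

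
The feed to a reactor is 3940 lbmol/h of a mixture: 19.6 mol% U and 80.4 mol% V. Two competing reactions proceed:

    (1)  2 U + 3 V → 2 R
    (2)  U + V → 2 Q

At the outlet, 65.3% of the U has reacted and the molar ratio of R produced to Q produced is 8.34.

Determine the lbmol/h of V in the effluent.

Conversion of U: U consumed = 0.653 × 772.2 = 504.3 lbmol/h = 2ξ₁ + 1ξ₂.
Selectivity: 2ξ₁ / (2ξ₂) = 8.34 → ξ₁ = 8.34 ξ₂.
Substitute: (2·8.34 + 1) ξ₂ = 504.3 → ξ₂ = 28.52 lbmol/h, ξ₁ = 237.9 lbmol/h.
Outlet amounts (n = n₀ + Σ ν·ξ):
  U: 772.2 − 2(237.9) − 1(28.52) = 268
  V: 3168 − 3(237.9) − 1(28.52) = 2426
  R: 0 + 2(237.9) = 475.8
  Q: 0 + 2(28.52) = 57.04

2430 lbmol/h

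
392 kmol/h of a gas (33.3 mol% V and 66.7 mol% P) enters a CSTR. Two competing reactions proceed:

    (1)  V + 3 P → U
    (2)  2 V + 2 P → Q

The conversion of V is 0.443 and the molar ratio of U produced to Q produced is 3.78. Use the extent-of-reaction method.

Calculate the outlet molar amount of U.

Conversion of V: V consumed = 0.443 × 130.5 = 57.83 kmol/h = 1ξ₁ + 2ξ₂.
Selectivity: 1ξ₁ / (1ξ₂) = 3.78 → ξ₁ = 3.78 ξ₂.
Substitute: (1·3.78 + 2) ξ₂ = 57.83 → ξ₂ = 10 kmol/h, ξ₁ = 37.82 kmol/h.
Outlet amounts (n = n₀ + Σ ν·ξ):
  V: 130.5 − 1(37.82) − 2(10) = 72.71
  P: 261.5 − 3(37.82) − 2(10) = 128
  U: 0 + 1(37.82) = 37.82
  Q: 0 + 1(10) = 10

37.8 kmol/h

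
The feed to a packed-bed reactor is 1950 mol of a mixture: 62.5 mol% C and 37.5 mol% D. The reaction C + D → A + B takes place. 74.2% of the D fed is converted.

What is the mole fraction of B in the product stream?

D reacted = 0.742 × 731.2 = 542.6 mol; ν_D = −1, so ξ = 542.6/1 = 542.6 mol.
Outlet amounts (n = n₀ + ν ξ):
  C: 1219 − 1(542.6) = 676.2
  D: 731.2 − 1(542.6) = 188.7
  A: 0 + 1(542.6) = 542.6
  B: 0 + 1(542.6) = 542.6
Total out = 1950 mol; y_B = 542.6 / 1950 = 0.2782.

0.278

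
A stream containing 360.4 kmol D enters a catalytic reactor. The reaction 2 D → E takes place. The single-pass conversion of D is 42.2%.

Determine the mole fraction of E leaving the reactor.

0.267

D reacted = 0.422 × 360.4 = 152.1 kmol; ν_D = −2, so ξ = 152.1/2 = 76.04 kmol.
Outlet amounts (n = n₀ + ν ξ):
  D: 360.4 − 2(76.04) = 208.3
  E: 0 + 1(76.04) = 76.04
Total out = 284.4 kmol; y_E = 76.04 / 284.4 = 0.2674.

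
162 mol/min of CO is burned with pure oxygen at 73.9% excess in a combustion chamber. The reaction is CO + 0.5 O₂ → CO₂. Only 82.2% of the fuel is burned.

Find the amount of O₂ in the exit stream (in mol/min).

Stoichiometric O₂ = 0.5 × 162 = 81 mol/min; O₂ fed = 81 × 1.739 = 140.9 mol/min.
Fuel reacted = 0.822 × 162 → ξ = 133.2 mol/min.
Outlet (n = n₀ + ν ξ):
  CO: 162 − 1(133.2) = 28.84
  O₂: 140.9 − 0.5(133.2) = 74.28
  CO₂: 0 + 1(133.2) = 133.2

74.3 mol/min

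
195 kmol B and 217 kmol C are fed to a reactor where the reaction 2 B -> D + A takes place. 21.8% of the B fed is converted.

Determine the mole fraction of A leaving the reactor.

0.0516

B reacted = 0.218 × 195 = 42.51 kmol; ν_B = −2, so ξ = 42.51/2 = 21.25 kmol.
Outlet amounts (n = n₀ + ν ξ):
  B: 195 − 2(21.25) = 152.5
  D: 0 + 1(21.25) = 21.25
  A: 0 + 1(21.25) = 21.25
  C: 217 (inert)
Total out = 412 kmol; y_A = 21.25 / 412 = 0.05159.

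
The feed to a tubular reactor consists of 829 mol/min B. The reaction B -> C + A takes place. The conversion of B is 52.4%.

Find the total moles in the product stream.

1260 mol/min

B reacted = 0.524 × 829 = 434.4 mol/min; ν_B = −1, so ξ = 434.4/1 = 434.4 mol/min.
Outlet amounts (n = n₀ + ν ξ):
  B: 829 − 1(434.4) = 394.6
  C: 0 + 1(434.4) = 434.4
  A: 0 + 1(434.4) = 434.4
Total out = 394.6 + 434.4 + 434.4 = 1263 mol/min.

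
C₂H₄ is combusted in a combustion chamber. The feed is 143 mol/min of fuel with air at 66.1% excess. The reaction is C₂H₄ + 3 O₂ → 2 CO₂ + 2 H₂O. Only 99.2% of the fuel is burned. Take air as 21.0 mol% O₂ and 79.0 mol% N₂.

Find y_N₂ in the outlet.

Stoichiometric O₂ = 3 × 143 = 429 mol/min; O₂ fed = 429 × 1.661 = 712.6 mol/min.
N₂ fed = 712.6 × 79/21 = 2681 mol/min.
Fuel reacted = 0.992 × 143 → ξ = 141.9 mol/min.
Outlet (n = n₀ + ν ξ):
  C₂H₄: 143 − 1(141.9) = 1.144
  O₂: 712.6 − 3(141.9) = 287
  N₂: 2681 (inert)
  CO₂: 0 + 2(141.9) = 283.7
  H₂O: 0 + 2(141.9) = 283.7
Total out = 3536 mol/min; y_N₂ = 2681 / 3536 = 0.7581.

0.758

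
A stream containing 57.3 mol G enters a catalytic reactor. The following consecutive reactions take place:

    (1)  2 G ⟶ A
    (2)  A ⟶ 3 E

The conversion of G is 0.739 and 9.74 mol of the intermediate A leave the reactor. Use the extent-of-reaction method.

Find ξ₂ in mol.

ξ₂ = 11.4 mol

Conversion of G: G consumed = 2ξ₁ = 0.739 × 57.3 → ξ₁ = 21.17 mol.
A balance: n_A = 0 + 1ξ₁ − 1ξ₂ = 9.74 → ξ₂ = (1·21.17 − 9.74)/1 = 11.43 mol.
Outlet amounts (n = n₀ + Σ ν·ξ):
  G: 57.3 − 2(21.17) = 14.96
  A: 0 + 1(21.17) − 1(11.43) = 9.74
  E: 0 + 3(11.43) = 34.3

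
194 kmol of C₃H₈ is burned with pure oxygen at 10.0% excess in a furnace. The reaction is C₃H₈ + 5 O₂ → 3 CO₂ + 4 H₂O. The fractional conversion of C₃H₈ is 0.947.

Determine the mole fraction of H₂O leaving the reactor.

Stoichiometric O₂ = 5 × 194 = 970 kmol; O₂ fed = 970 × 1.100 = 1067 kmol.
Fuel reacted = 0.947 × 194 → ξ = 183.7 kmol.
Outlet (n = n₀ + ν ξ):
  C₃H₈: 194 − 1(183.7) = 10.28
  O₂: 1067 − 5(183.7) = 148.4
  CO₂: 0 + 3(183.7) = 551.2
  H₂O: 0 + 4(183.7) = 734.9
Total out = 1445 kmol; y_H₂O = 734.9 / 1445 = 0.5087.

0.509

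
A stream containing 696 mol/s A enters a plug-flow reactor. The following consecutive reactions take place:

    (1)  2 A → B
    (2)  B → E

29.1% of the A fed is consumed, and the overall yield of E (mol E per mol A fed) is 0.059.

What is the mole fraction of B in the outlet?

Conversion of A: A consumed = 2ξ₁ = 0.291 × 696 → ξ₁ = 101.3 mol/s.
Yield of E: 1ξ₂ / 696 = 0.059 → ξ₂ = 41.06 mol/s.
Outlet amounts (n = n₀ + Σ ν·ξ):
  A: 696 − 2(101.3) = 493.5
  B: 0 + 1(101.3) − 1(41.06) = 60.2
  E: 0 + 1(41.06) = 41.06
Total out = 594.7 mol/s; y_B = 60.2 / 594.7 = 0.1012.

0.101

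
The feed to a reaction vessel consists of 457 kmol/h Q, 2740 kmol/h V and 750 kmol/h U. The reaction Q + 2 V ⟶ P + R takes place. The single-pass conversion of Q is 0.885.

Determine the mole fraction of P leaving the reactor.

Q reacted = 0.885 × 457 = 404.4 kmol/h; ν_Q = −1, so ξ = 404.4/1 = 404.4 kmol/h.
Outlet amounts (n = n₀ + ν ξ):
  Q: 457 − 1(404.4) = 52.56
  V: 2740 − 2(404.4) = 1931
  P: 0 + 1(404.4) = 404.4
  R: 0 + 1(404.4) = 404.4
  U: 750 (inert)
Total out = 3543 kmol/h; y_P = 404.4 / 3543 = 0.1142.

0.114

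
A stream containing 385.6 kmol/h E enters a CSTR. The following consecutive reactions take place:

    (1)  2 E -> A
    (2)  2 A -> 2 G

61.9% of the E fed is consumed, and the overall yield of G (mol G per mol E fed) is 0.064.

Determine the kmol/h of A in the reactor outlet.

94.7 kmol/h

Conversion of E: E consumed = 2ξ₁ = 0.619 × 385.6 → ξ₁ = 119.3 kmol/h.
Yield of G: 2ξ₂ / 385.6 = 0.064 → ξ₂ = 12.34 kmol/h.
Outlet amounts (n = n₀ + Σ ν·ξ):
  E: 385.6 − 2(119.3) = 146.9
  A: 0 + 1(119.3) − 2(12.34) = 94.66
  G: 0 + 2(12.34) = 24.68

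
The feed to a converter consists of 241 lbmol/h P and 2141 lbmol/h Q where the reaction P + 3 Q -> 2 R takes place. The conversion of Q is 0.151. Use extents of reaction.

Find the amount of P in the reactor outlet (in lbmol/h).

Q reacted = 0.151 × 2141 = 323.3 lbmol/h; ν_Q = −3, so ξ = 323.3/3 = 107.8 lbmol/h.
Outlet amounts (n = n₀ + ν ξ):
  P: 241 − 1(107.8) = 133.2
  Q: 2141 − 3(107.8) = 1818
  R: 0 + 2(107.8) = 215.5

133 lbmol/h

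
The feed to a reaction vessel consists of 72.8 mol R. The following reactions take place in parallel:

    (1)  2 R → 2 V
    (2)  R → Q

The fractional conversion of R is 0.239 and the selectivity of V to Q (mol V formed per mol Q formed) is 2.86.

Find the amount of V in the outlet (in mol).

12.9 mol

Conversion of R: R consumed = 0.239 × 72.8 = 17.4 mol = 2ξ₁ + 1ξ₂.
Selectivity: 2ξ₁ / (1ξ₂) = 2.86 → ξ₁ = 1.43 ξ₂.
Substitute: (2·1.43 + 1) ξ₂ = 17.4 → ξ₂ = 4.508 mol, ξ₁ = 6.446 mol.
Outlet amounts (n = n₀ + Σ ν·ξ):
  R: 72.8 − 2(6.446) − 1(4.508) = 55.4
  V: 0 + 2(6.446) = 12.89
  Q: 0 + 1(4.508) = 4.508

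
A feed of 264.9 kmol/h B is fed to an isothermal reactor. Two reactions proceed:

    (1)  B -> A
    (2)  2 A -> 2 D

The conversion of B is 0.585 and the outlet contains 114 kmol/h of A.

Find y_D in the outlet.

0.155

Conversion of B: B consumed = 1ξ₁ = 0.585 × 264.9 → ξ₁ = 155 kmol/h.
A balance: n_A = 0 + 1ξ₁ − 2ξ₂ = 114 → ξ₂ = (1·155 − 114)/2 = 20.48 kmol/h.
Outlet amounts (n = n₀ + Σ ν·ξ):
  B: 264.9 − 1(155) = 109.9
  A: 0 + 1(155) − 2(20.48) = 114
  D: 0 + 2(20.48) = 40.97
Total out = 264.9 kmol/h; y_D = 40.97 / 264.9 = 0.1546.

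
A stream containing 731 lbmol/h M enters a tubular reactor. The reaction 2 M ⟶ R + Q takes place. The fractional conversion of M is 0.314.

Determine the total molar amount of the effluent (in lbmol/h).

731 lbmol/h

M reacted = 0.314 × 731 = 229.5 lbmol/h; ν_M = −2, so ξ = 229.5/2 = 114.8 lbmol/h.
Outlet amounts (n = n₀ + ν ξ):
  M: 731 − 2(114.8) = 501.5
  R: 0 + 1(114.8) = 114.8
  Q: 0 + 1(114.8) = 114.8
Total out = 501.5 + 114.8 + 114.8 = 731 lbmol/h.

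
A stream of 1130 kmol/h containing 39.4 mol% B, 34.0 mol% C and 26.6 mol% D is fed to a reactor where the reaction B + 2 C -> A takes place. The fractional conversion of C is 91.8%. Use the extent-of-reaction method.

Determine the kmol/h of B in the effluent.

C reacted = 0.918 × 384.2 = 352.7 kmol/h; ν_C = −2, so ξ = 352.7/2 = 176.3 kmol/h.
Outlet amounts (n = n₀ + ν ξ):
  B: 445.2 − 1(176.3) = 268.9
  C: 384.2 − 2(176.3) = 31.5
  A: 0 + 1(176.3) = 176.3
  D: 300.6 (inert)

269 kmol/h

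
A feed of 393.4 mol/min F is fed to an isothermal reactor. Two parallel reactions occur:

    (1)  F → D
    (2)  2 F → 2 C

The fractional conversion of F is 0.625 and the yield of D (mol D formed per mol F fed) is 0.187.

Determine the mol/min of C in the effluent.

172 mol/min

Yield of D: 1ξ₁ / 393.4 = 0.187 → ξ₁ = 73.57 mol/min.
Conversion of F: 1ξ₁ + 2ξ₂ = 0.625 × 393.4 = 245.9 → ξ₂ = 86.15 mol/min.
Outlet amounts (n = n₀ + Σ ν·ξ):
  F: 393.4 − 1(73.57) − 2(86.15) = 147.5
  D: 0 + 1(73.57) = 73.57
  C: 0 + 2(86.15) = 172.3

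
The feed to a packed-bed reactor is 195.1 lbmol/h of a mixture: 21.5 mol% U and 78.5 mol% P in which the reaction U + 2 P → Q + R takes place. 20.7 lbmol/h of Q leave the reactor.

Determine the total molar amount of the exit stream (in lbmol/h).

For Q: n = n₀ + 1ξ → 20.7 = 0 + 1ξ, giving ξ = 20.7 lbmol/h.
Outlet amounts (n = n₀ + ν ξ):
  U: 41.95 − 1(20.7) = 21.25
  P: 153.2 − 2(20.7) = 111.8
  Q: 0 + 1(20.7) = 20.7
  R: 0 + 1(20.7) = 20.7
Total out = 21.25 + 111.8 + 20.7 + 20.7 = 174.4 lbmol/h.

174 lbmol/h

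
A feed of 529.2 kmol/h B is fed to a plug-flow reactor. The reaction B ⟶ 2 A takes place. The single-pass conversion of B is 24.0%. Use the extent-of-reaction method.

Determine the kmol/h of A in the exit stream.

254 kmol/h

B reacted = 0.24 × 529.2 = 127 kmol/h; ν_B = −1, so ξ = 127/1 = 127 kmol/h.
Outlet amounts (n = n₀ + ν ξ):
  B: 529.2 − 1(127) = 402.2
  A: 0 + 2(127) = 254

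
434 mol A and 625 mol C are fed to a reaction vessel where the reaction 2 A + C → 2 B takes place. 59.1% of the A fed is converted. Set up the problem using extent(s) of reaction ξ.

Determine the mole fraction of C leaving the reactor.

0.534

A reacted = 0.591 × 434 = 256.5 mol; ν_A = −2, so ξ = 256.5/2 = 128.2 mol.
Outlet amounts (n = n₀ + ν ξ):
  A: 434 − 2(128.2) = 177.5
  C: 625 − 1(128.2) = 496.8
  B: 0 + 2(128.2) = 256.5
Total out = 930.8 mol; y_C = 496.8 / 930.8 = 0.5337.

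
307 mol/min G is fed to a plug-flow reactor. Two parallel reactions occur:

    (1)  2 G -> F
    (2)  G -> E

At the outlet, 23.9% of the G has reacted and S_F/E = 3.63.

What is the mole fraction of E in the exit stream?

Conversion of G: G consumed = 0.239 × 307 = 73.37 mol/min = 2ξ₁ + 1ξ₂.
Selectivity: 1ξ₁ / (1ξ₂) = 3.63 → ξ₁ = 3.63 ξ₂.
Substitute: (2·3.63 + 1) ξ₂ = 73.37 → ξ₂ = 8.883 mol/min, ξ₁ = 32.25 mol/min.
Outlet amounts (n = n₀ + Σ ν·ξ):
  G: 307 − 2(32.25) − 1(8.883) = 233.6
  F: 0 + 1(32.25) = 32.25
  E: 0 + 1(8.883) = 8.883
Total out = 274.8 mol/min; y_E = 8.883 / 274.8 = 0.03233.

0.0323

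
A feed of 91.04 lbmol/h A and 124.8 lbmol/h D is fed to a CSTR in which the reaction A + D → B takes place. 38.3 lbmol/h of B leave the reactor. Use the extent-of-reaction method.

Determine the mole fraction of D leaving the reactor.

0.487

For B: n = n₀ + 1ξ → 38.3 = 0 + 1ξ, giving ξ = 38.3 lbmol/h.
Outlet amounts (n = n₀ + ν ξ):
  A: 91.04 − 1(38.3) = 52.74
  D: 124.8 − 1(38.3) = 86.5
  B: 0 + 1(38.3) = 38.3
Total out = 177.5 lbmol/h; y_D = 86.5 / 177.5 = 0.4872.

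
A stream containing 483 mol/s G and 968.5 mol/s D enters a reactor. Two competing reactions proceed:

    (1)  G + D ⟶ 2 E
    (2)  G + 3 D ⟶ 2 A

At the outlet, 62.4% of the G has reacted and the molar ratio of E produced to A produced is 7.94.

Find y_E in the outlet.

0.387

Conversion of G: G consumed = 0.624 × 483 = 301.4 mol/s = 1ξ₁ + 1ξ₂.
Selectivity: 2ξ₁ / (2ξ₂) = 7.94 → ξ₁ = 7.94 ξ₂.
Substitute: (1·7.94 + 1) ξ₂ = 301.4 → ξ₂ = 33.71 mol/s, ξ₁ = 267.7 mol/s.
Outlet amounts (n = n₀ + Σ ν·ξ):
  G: 483 − 1(267.7) − 1(33.71) = 181.6
  D: 968.5 − 1(267.7) − 3(33.71) = 599.7
  E: 0 + 2(267.7) = 535.4
  A: 0 + 2(33.71) = 67.43
Total out = 1384 mol/s; y_E = 535.4 / 1384 = 0.3868.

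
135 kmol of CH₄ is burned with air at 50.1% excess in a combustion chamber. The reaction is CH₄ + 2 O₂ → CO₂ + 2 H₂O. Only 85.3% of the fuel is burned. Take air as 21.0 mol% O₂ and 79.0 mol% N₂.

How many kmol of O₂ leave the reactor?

Stoichiometric O₂ = 2 × 135 = 270 kmol; O₂ fed = 270 × 1.501 = 405.3 kmol.
N₂ fed = 405.3 × 79/21 = 1525 kmol.
Fuel reacted = 0.853 × 135 → ξ = 115.2 kmol.
Outlet (n = n₀ + ν ξ):
  CH₄: 135 − 1(115.2) = 19.84
  O₂: 405.3 − 2(115.2) = 175
  N₂: 1525 (inert)
  CO₂: 0 + 1(115.2) = 115.2
  H₂O: 0 + 2(115.2) = 230.3

175 kmol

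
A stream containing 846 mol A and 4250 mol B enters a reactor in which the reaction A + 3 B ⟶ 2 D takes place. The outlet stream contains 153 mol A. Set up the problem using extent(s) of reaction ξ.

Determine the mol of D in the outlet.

For A: n = n₀ − 1ξ → 153 = 846 − 1ξ, giving ξ = 693 mol.
Outlet amounts (n = n₀ + ν ξ):
  A: 846 − 1(693) = 153
  B: 4250 − 3(693) = 2171
  D: 0 + 2(693) = 1386

1390 mol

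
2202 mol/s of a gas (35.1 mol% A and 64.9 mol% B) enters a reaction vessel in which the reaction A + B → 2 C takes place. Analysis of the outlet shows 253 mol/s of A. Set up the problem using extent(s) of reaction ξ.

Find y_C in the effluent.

0.472

For A: n = n₀ − 1ξ → 253 = 772.9 − 1ξ, giving ξ = 519.9 mol/s.
Outlet amounts (n = n₀ + ν ξ):
  A: 772.9 − 1(519.9) = 253
  B: 1429 − 1(519.9) = 909.2
  C: 0 + 2(519.9) = 1040
Total out = 2202 mol/s; y_C = 1040 / 2202 = 0.4722.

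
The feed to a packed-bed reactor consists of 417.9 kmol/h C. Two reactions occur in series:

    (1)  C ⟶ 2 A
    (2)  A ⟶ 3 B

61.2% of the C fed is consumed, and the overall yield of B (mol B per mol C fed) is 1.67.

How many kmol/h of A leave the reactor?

279 kmol/h

Conversion of C: C consumed = 1ξ₁ = 0.612 × 417.9 → ξ₁ = 255.8 kmol/h.
Yield of B: 3ξ₂ / 417.9 = 1.67 → ξ₂ = 232.6 kmol/h.
Outlet amounts (n = n₀ + Σ ν·ξ):
  C: 417.9 − 1(255.8) = 162.1
  A: 0 + 2(255.8) − 1(232.6) = 278.9
  B: 0 + 3(232.6) = 697.9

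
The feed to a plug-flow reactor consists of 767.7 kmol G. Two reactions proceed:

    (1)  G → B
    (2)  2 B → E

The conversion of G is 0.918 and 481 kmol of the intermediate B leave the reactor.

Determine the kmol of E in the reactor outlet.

Conversion of G: G consumed = 1ξ₁ = 0.918 × 767.7 → ξ₁ = 704.7 kmol.
B balance: n_B = 0 + 1ξ₁ − 2ξ₂ = 481 → ξ₂ = (1·704.7 − 481)/2 = 111.9 kmol.
Outlet amounts (n = n₀ + Σ ν·ξ):
  G: 767.7 − 1(704.7) = 62.95
  B: 0 + 1(704.7) − 2(111.9) = 481
  E: 0 + 1(111.9) = 111.9

112 kmol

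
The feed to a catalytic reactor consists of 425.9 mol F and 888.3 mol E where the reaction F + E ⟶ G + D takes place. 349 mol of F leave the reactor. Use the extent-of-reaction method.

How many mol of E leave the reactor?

811 mol

For F: n = n₀ − 1ξ → 349 = 425.9 − 1ξ, giving ξ = 76.9 mol.
Outlet amounts (n = n₀ + ν ξ):
  F: 425.9 − 1(76.9) = 349
  E: 888.3 − 1(76.9) = 811.4
  G: 0 + 1(76.9) = 76.9
  D: 0 + 1(76.9) = 76.9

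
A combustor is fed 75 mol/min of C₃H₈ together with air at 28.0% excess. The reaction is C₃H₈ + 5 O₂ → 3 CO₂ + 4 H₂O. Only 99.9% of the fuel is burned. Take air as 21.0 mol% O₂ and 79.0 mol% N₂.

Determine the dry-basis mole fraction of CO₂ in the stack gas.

0.105

Stoichiometric O₂ = 5 × 75 = 375 mol/min; O₂ fed = 375 × 1.280 = 480 mol/min.
N₂ fed = 480 × 79/21 = 1806 mol/min.
Fuel reacted = 0.999 × 75 → ξ = 74.92 mol/min.
Outlet (n = n₀ + ν ξ):
  C₃H₈: 75 − 1(74.92) = 0.075
  O₂: 480 − 5(74.92) = 105.4
  N₂: 1806 (inert)
  CO₂: 0 + 3(74.92) = 224.8
  H₂O: 0 + 4(74.92) = 299.7
Dry total = 2136 mol/min; y_CO₂ (dry) = 224.8 / 2136 = 0.1052.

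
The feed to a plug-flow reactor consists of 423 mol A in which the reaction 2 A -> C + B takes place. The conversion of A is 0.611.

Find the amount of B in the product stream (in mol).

129 mol

A reacted = 0.611 × 423 = 258.5 mol; ν_A = −2, so ξ = 258.5/2 = 129.2 mol.
Outlet amounts (n = n₀ + ν ξ):
  A: 423 − 2(129.2) = 164.5
  C: 0 + 1(129.2) = 129.2
  B: 0 + 1(129.2) = 129.2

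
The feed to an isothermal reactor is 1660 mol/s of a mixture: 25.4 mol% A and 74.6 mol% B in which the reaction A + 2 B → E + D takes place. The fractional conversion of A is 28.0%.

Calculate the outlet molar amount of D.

118 mol/s

A reacted = 0.28 × 421.6 = 118.1 mol/s; ν_A = −1, so ξ = 118.1/1 = 118.1 mol/s.
Outlet amounts (n = n₀ + ν ξ):
  A: 421.6 − 1(118.1) = 303.6
  B: 1238 − 2(118.1) = 1002
  E: 0 + 1(118.1) = 118.1
  D: 0 + 1(118.1) = 118.1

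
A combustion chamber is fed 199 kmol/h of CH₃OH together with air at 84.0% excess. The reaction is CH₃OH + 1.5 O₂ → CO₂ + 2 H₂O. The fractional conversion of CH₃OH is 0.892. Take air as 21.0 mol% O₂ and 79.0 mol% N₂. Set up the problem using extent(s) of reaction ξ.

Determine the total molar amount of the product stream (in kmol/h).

Stoichiometric O₂ = 1.5 × 199 = 298.5 kmol/h; O₂ fed = 298.5 × 1.840 = 549.2 kmol/h.
N₂ fed = 549.2 × 79/21 = 2066 kmol/h.
Fuel reacted = 0.892 × 199 → ξ = 177.5 kmol/h.
Outlet (n = n₀ + ν ξ):
  CH₃OH: 199 − 1(177.5) = 21.49
  O₂: 549.2 − 1.5(177.5) = 283
  N₂: 2066 (inert)
  CO₂: 0 + 1(177.5) = 177.5
  H₂O: 0 + 2(177.5) = 355
Total out = 21.49 + 283 + 2066 + 177.5 + 355 = 2903 kmol/h.

2900 kmol/h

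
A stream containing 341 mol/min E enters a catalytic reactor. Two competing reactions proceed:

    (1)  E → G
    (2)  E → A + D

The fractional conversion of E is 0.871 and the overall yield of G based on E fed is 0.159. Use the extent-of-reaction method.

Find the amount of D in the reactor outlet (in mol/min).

243 mol/min

Yield of G: 1ξ₁ / 341 = 0.159 → ξ₁ = 54.22 mol/min.
Conversion of E: 1ξ₁ + 1ξ₂ = 0.871 × 341 = 297 → ξ₂ = 242.8 mol/min.
Outlet amounts (n = n₀ + Σ ν·ξ):
  E: 341 − 1(54.22) − 1(242.8) = 43.99
  G: 0 + 1(54.22) = 54.22
  A: 0 + 1(242.8) = 242.8
  D: 0 + 1(242.8) = 242.8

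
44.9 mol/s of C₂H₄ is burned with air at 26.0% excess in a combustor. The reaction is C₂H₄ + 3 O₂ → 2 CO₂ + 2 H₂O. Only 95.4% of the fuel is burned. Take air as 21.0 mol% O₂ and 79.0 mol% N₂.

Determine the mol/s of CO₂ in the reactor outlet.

85.7 mol/s

Stoichiometric O₂ = 3 × 44.9 = 134.7 mol/s; O₂ fed = 134.7 × 1.260 = 169.7 mol/s.
N₂ fed = 169.7 × 79/21 = 638.5 mol/s.
Fuel reacted = 0.954 × 44.9 → ξ = 42.83 mol/s.
Outlet (n = n₀ + ν ξ):
  C₂H₄: 44.9 − 1(42.83) = 2.065
  O₂: 169.7 − 3(42.83) = 41.22
  N₂: 638.5 (inert)
  CO₂: 0 + 2(42.83) = 85.67
  H₂O: 0 + 2(42.83) = 85.67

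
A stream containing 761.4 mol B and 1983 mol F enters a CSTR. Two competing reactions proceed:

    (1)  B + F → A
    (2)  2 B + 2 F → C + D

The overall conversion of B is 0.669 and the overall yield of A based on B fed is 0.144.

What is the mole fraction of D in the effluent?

0.0894

Yield of A: 1ξ₁ / 761.4 = 0.144 → ξ₁ = 109.6 mol.
Conversion of B: 1ξ₁ + 2ξ₂ = 0.669 × 761.4 = 509.4 → ξ₂ = 199.9 mol.
Outlet amounts (n = n₀ + Σ ν·ξ):
  B: 761.4 − 1(109.6) − 2(199.9) = 252
  F: 1983 − 1(109.6) − 2(199.9) = 1474
  A: 0 + 1(109.6) = 109.6
  C: 0 + 1(199.9) = 199.9
  D: 0 + 1(199.9) = 199.9
Total out = 2235 mol; y_D = 199.9 / 2235 = 0.08943.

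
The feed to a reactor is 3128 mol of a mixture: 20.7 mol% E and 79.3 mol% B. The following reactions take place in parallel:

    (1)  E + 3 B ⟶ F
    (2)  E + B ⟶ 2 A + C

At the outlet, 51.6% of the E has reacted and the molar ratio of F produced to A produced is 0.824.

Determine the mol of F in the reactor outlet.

Conversion of E: E consumed = 0.516 × 647.5 = 334.1 mol = 1ξ₁ + 1ξ₂.
Selectivity: 1ξ₁ / (2ξ₂) = 0.824 → ξ₁ = 1.648 ξ₂.
Substitute: (1·1.648 + 1) ξ₂ = 334.1 → ξ₂ = 126.2 mol, ξ₁ = 207.9 mol.
Outlet amounts (n = n₀ + Σ ν·ξ):
  E: 647.5 − 1(207.9) − 1(126.2) = 313.4
  B: 2481 − 3(207.9) − 1(126.2) = 1731
  F: 0 + 1(207.9) = 207.9
  A: 0 + 2(126.2) = 252.3
  C: 0 + 1(126.2) = 126.2

208 mol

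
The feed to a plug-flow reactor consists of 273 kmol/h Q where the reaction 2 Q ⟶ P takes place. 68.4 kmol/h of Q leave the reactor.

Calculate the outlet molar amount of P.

102 kmol/h

For Q: n = n₀ − 2ξ → 68.4 = 273 − 2ξ, giving ξ = 102.3 kmol/h.
Outlet amounts (n = n₀ + ν ξ):
  Q: 273 − 2(102.3) = 68.4
  P: 0 + 1(102.3) = 102.3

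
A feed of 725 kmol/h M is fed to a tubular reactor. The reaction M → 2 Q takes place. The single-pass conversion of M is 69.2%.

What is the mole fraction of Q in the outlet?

0.818

M reacted = 0.692 × 725 = 501.7 kmol/h; ν_M = −1, so ξ = 501.7/1 = 501.7 kmol/h.
Outlet amounts (n = n₀ + ν ξ):
  M: 725 − 1(501.7) = 223.3
  Q: 0 + 2(501.7) = 1003
Total out = 1227 kmol/h; y_Q = 1003 / 1227 = 0.818.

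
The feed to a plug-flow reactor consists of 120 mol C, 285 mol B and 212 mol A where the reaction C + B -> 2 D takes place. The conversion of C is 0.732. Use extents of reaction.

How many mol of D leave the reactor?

C reacted = 0.732 × 120 = 87.84 mol; ν_C = −1, so ξ = 87.84/1 = 87.84 mol.
Outlet amounts (n = n₀ + ν ξ):
  C: 120 − 1(87.84) = 32.16
  B: 285 − 1(87.84) = 197.2
  D: 0 + 2(87.84) = 175.7
  A: 212 (inert)

176 mol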